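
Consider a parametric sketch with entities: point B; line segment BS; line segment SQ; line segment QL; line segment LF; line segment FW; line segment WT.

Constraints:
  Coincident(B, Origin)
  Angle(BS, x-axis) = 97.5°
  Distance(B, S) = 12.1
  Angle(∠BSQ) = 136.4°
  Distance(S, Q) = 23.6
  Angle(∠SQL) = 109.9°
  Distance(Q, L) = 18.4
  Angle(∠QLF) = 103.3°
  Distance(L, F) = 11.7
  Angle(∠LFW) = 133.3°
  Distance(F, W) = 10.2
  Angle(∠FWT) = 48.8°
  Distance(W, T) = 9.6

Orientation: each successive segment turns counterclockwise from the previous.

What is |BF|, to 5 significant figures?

32.673

∠SQL = 109.9° gives QL at -148.80° from the x-axis; with |QL| = 18.4, L = (-35.685, 17.285). ∠QLF = 103.3° gives LF at -72.100° from the x-axis; with |LF| = 11.7, F = (-32.089, 6.1511). Then |BF| = |F − B| = 32.673.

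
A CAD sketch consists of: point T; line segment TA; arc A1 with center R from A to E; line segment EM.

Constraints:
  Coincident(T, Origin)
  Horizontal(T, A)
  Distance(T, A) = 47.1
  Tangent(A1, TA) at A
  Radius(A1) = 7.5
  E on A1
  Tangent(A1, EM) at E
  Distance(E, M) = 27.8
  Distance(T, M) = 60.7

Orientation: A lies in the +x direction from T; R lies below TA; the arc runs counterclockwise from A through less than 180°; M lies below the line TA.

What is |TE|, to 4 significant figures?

41.17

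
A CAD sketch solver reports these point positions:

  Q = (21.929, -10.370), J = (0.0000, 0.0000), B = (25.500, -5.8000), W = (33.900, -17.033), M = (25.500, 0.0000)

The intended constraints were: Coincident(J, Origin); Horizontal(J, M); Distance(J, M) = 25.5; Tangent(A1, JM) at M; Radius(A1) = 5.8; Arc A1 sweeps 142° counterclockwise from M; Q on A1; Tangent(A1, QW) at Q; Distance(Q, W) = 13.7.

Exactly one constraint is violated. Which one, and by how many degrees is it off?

Tangent(A1, QW) at Q — off by 8.90°.

J = (0.00, 0.00) ✓; J.y = 0.00, M.y = 0.00 ✓; |JM| = 25.50 ✓; ∠(BM, MJ) = 90.00° ✓; |BM| = 5.800 ✓; bearing(B→Q) − bearing(B→M) = 142.0° ✓; |BQ| = 5.800 ✓; ∠(BQ, QW) = 81.10° ✗; |QW| = 13.70 ✓.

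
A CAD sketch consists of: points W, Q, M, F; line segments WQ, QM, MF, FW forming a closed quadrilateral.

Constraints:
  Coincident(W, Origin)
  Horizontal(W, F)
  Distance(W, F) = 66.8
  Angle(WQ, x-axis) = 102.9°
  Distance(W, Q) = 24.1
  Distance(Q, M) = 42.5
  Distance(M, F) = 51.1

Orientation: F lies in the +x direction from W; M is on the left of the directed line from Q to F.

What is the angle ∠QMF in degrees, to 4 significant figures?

108.0°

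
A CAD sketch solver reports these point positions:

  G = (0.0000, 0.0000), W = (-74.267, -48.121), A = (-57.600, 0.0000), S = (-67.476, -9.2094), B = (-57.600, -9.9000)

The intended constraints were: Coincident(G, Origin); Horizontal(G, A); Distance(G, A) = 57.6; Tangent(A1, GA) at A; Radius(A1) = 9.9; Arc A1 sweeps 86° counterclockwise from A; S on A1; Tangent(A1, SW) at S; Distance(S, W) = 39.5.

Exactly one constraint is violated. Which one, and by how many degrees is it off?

Tangent(A1, SW) at S — off by 5.90°.

G = (0.00, 0.00) ✓; G.y = 0.00, A.y = 0.00 ✓; |GA| = 57.60 ✓; ∠(BA, AG) = 90.00° ✓; |BA| = 9.900 ✓; bearing(B→S) − bearing(B→A) = 86.00° ✓; |BS| = 9.900 ✓; ∠(BS, SW) = 95.90° ✗; |SW| = 39.50 ✓.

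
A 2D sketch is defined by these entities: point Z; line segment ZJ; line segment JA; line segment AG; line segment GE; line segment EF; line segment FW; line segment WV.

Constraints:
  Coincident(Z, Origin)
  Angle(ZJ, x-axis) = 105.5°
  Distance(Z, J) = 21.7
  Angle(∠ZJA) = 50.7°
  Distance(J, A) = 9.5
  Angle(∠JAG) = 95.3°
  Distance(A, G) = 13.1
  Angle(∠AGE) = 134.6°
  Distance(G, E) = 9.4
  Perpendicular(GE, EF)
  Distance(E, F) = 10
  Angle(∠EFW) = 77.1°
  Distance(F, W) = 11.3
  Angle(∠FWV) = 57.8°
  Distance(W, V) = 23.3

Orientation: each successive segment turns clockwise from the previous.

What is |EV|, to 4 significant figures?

10.52

Z is at the origin; ZJ runs at 105.5° with length 21.7, so J = (-5.799, 20.91). ∠ZJA = 50.7° gives JA at -23.80° from the x-axis; with |JA| = 9.5, A = (2.893, 17.08). ∠JAG = 95.3° gives AG at -108.5° from the x-axis; with |AG| = 13.1, G = (-1.264, 4.654). ∠AGE = 134.6° gives GE at -153.9° from the x-axis; with |GE| = 9.4, E = (-9.705, 0.5186). The perpendicularity gives EF at right angles to GE, so EF runs at 116.1°; with |EF| = 10.0, F = (-14.10, 9.499). ∠EFW = 77.1° gives FW at 13.20° from the x-axis; with |FW| = 11.3, W = (-3.103, 12.08). ∠FWV = 57.8° gives WV at -109.0° from the x-axis; with |WV| = 23.3, V = (-10.69, -9.951). Then |EV| = |V − E| = 10.52.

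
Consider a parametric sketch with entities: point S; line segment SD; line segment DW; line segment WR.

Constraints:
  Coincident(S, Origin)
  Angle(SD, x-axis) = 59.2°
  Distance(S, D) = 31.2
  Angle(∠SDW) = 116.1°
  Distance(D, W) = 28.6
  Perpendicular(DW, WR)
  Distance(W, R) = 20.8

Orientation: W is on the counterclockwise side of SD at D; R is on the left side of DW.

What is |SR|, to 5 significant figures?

42.937

S is at the origin; SD runs at 59.2° with length 31.2, so D = 31.2·(cos 59.2°, sin 59.2°) = (15.976, 26.800). ∠SDW = 116.1°, so DW runs at 59.2° + (180° − 116.1°) = 123.10° from the x-axis; with |DW| = 28.6, W = D + 28.6·(cos 123.10°, sin 123.10°) = (0.35722, 50.758). DW ⟂ WR; with |WR| = 20.8 on the left of DW, R = W + 20.8·(-0.83772, -0.54610) = (-17.067, 39.399). Then |SR| = |R − S| = 42.937.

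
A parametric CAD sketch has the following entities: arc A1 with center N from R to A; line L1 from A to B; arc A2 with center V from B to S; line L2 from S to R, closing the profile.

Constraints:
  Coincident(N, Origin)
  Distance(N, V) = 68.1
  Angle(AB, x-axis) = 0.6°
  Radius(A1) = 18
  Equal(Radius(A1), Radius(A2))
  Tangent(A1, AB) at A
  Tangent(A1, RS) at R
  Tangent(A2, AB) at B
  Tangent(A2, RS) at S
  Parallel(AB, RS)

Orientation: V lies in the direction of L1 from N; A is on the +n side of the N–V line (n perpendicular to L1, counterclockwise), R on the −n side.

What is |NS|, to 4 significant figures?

70.44

The slot axis is L1's direction at 0.6°, so u = (cos 0.6°, sin 0.6°) = (0.9999, 0.01047) and n = (−sin 0.6°, cos 0.6°) = (-0.01047, 0.9999). N is at the origin and V lies 68.1 along u from N, so V = 68.1·u = (68.10, 0.7131). Tangency of A1 to both parallel lines with radius 18.0 puts A and R at N ± 18.0·n: A = (-0.1885, 18.00), R = (0.1885, -18.00). Equal radii place B and S the same way about V: B = V + 18.0·n = (67.91, 18.71), S = V − 18.0·n = (68.28, -17.29). Then |NS| = |S − N| = 70.44.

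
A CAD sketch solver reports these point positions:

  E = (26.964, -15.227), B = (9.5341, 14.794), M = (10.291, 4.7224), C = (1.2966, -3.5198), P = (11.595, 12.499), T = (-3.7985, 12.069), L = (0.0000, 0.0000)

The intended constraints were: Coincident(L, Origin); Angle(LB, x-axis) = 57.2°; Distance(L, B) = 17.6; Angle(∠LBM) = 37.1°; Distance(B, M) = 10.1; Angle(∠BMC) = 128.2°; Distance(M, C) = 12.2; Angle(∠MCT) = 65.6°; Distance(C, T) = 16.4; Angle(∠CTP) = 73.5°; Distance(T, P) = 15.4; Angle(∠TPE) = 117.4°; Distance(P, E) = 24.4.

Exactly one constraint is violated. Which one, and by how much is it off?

Distance(P, E) = 24.4 — off by 7.30.

L = (0.00, 0.00) ✓; LB at 57.20° ✓; |LB| = 17.60 ✓; ∠LBM = 37.10° ✓; |BM| = 10.10 ✓; ∠BMC = 128.2° ✓; |MC| = 12.20 ✓; ∠MCT = 65.60° ✓; |CT| = 16.40 ✓; ∠CTP = 73.50° ✓; |TP| = 15.40 ✓; ∠TPE = 117.4° ✓; |PE| = 31.70 ✗.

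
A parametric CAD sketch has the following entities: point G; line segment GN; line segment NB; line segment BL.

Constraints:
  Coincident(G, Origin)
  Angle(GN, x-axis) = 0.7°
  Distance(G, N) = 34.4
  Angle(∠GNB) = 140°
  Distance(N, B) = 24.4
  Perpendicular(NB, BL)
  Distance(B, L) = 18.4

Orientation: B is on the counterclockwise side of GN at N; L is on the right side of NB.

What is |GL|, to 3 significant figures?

64.9

G is at the origin; GN runs at 0.7° with length 34.4, so N = 34.4·(cos 0.7°, sin 0.7°) = (34.4, 0.420). ∠GNB = 140.0°, so NB runs at 0.7° + (180° − 140.0°) = 40.7° from the x-axis; with |NB| = 24.4, B = N + 24.4·(cos 40.7°, sin 40.7°) = (52.9, 16.3). NB is perpendicular to BL; with |BL| = 18.4 on the right of NB, L = B + 18.4·(0.652, -0.758) = (64.9, 2.38). Then |GL| = |L − G| = 64.9.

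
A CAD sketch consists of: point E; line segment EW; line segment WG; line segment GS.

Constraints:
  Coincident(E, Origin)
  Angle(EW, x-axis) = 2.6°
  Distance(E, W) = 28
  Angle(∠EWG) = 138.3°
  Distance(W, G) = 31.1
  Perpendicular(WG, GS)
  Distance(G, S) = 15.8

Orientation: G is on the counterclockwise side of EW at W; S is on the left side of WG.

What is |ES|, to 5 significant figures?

52.083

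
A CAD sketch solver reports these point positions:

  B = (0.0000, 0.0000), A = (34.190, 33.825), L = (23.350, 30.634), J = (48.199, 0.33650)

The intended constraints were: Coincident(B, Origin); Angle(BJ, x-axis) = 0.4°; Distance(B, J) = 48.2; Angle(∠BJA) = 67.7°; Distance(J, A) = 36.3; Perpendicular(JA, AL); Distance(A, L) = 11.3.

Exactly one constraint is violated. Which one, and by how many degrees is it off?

Perpendicular(JA, AL) — off by 6.30°.

B = (0.00, 0.00) ✓; BJ at 0.4000° ✓; |BJ| = 48.20 ✓; ∠BJA = 67.70° ✓; |JA| = 36.30 ✓; ∠(JA, AL) = 83.70° ✗; |AL| = 11.30 ✓.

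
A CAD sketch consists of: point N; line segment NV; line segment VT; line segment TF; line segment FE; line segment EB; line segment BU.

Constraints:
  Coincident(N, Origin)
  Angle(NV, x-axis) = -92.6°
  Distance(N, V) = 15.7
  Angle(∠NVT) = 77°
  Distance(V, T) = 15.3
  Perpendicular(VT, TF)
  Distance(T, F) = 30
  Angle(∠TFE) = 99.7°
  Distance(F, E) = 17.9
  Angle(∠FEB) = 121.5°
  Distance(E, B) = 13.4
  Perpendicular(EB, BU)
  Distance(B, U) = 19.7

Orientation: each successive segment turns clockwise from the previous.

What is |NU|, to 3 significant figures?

5.34

N is at the origin; NV runs at -92.6° with length 15.7, so V = (-0.712, -15.7). ∠NVT = 77.0° gives VT at 164° from the x-axis; with |VT| = 15.3, T = (-15.4, -11.6). The perpendicularity gives TF at right angles to VT, so TF runs at 74.4°; with |TF| = 30.0, F = (-7.38, 17.3). ∠TFE = 99.7° gives FE at -5.90° from the x-axis; with |FE| = 17.9, E = (10.4, 15.5). ∠FEB = 121.5° gives EB at -64.4° from the x-axis; with |EB| = 13.4, B = (16.2, 3.40). The perpendicularity gives BU at right angles to EB, so BU runs at -154°; with |BU| = 19.7, U = (-1.55, -5.11). Then |NU| = |U − N| = 5.34.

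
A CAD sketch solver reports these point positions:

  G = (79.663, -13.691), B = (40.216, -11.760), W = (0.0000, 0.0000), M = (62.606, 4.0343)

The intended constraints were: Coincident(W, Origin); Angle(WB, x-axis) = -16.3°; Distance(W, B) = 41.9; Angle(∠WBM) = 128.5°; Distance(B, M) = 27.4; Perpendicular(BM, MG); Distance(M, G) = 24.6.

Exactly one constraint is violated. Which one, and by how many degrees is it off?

Perpendicular(BM, MG) — off by 8.70°.

W = (0.00, 0.00) ✓; WB at -16.30° ✓; |WB| = 41.90 ✓; ∠WBM = 128.5° ✓; |BM| = 27.40 ✓; ∠(BM, MG) = 81.30° ✗; |MG| = 24.60 ✓.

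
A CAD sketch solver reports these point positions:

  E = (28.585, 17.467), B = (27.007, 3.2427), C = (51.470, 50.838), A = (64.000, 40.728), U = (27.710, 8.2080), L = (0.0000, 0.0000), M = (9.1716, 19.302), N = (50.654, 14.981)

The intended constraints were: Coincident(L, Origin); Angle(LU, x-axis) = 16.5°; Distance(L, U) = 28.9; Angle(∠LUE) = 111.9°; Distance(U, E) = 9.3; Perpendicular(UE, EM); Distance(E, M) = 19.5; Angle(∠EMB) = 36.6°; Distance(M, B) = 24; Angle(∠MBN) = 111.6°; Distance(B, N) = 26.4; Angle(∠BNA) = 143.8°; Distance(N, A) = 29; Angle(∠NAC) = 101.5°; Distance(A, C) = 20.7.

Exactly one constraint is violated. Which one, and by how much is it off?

Distance(A, C) = 20.7 — off by 4.60.

L = (0.00, 0.00) ✓; LU at 16.50° ✓; |LU| = 28.90 ✓; ∠LUE = 111.9° ✓; |UE| = 9.300 ✓; ∠(UE, EM) = 90.00° ✓; |EM| = 19.50 ✓; ∠EMB = 36.60° ✓; |MB| = 24.00 ✓; ∠MBN = 111.6° ✓; |BN| = 26.40 ✓; ∠BNA = 143.8° ✓; |NA| = 29.00 ✓; ∠NAC = 101.5° ✓; |AC| = 16.10 ✗.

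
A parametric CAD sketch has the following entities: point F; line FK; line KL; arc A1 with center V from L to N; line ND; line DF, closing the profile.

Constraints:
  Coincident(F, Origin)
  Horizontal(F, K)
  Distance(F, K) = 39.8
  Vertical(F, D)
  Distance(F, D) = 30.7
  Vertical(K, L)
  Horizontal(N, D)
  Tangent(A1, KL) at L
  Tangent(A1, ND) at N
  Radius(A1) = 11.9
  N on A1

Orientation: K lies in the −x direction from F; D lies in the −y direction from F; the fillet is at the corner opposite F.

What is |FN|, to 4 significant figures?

41.48

F is at the origin; FK is horizontal with |FK| = 39.8 and K on the −x side, so K = (-39.80, 0.000). FD is vertical with |FD| = 30.7 and D on the −y side, so D = (0.000, -30.70). The virtual corner opposite F is at (-39.80, -30.70). Since A1 is tangent to KL there, VL ⟂ KL and tangency of A1 to ND means the radius VN is perpendicular to ND, with radius 11.9, so the center V sits 11.9 in from both sides at V = (-27.90, -18.80). That places the tangent points at L = (-39.80, -18.80) on KL and N = (-27.90, -30.70) on ND. Then |FN| = |N − F| = 41.48.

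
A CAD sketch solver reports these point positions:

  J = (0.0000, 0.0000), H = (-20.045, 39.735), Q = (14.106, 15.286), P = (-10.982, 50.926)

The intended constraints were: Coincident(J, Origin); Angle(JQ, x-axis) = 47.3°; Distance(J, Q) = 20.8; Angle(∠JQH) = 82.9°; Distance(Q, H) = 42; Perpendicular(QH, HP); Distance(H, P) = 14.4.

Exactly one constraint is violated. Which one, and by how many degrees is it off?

Perpendicular(QH, HP) — off by 3.40°.

J = (0.00, 0.00) ✓; JQ at 47.30° ✓; |JQ| = 20.80 ✓; ∠JQH = 82.90° ✓; |QH| = 42.00 ✓; ∠(QH, HP) = 93.40° ✗; |HP| = 14.40 ✓.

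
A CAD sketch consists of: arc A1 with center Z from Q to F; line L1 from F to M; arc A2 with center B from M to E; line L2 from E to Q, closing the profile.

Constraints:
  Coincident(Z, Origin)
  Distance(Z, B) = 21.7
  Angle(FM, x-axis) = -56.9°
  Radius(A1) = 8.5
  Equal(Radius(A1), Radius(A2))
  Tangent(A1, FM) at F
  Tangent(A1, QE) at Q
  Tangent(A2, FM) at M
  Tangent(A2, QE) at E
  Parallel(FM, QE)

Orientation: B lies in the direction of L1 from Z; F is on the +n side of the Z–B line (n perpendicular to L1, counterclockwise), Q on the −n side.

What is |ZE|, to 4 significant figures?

23.31

The slot axis is L1's direction at -56.9°, so u = (cos -56.9°, sin -56.9°) = (0.5461, -0.8377) and n = (−sin -56.9°, cos -56.9°) = (0.8377, 0.5461). Z is at the origin and B lies 21.7 along u from Z, so B = 21.7·u = (11.85, -18.18). Tangency of A1 to both parallel lines with radius 8.5 puts F and Q at Z ± 8.5·n: F = (7.121, 4.642), Q = (-7.121, -4.642). Equal radii place M and E the same way about B: M = B + 8.5·n = (18.97, -13.54), E = B − 8.5·n = (4.730, -22.82). Then |ZE| = |E − Z| = 23.31.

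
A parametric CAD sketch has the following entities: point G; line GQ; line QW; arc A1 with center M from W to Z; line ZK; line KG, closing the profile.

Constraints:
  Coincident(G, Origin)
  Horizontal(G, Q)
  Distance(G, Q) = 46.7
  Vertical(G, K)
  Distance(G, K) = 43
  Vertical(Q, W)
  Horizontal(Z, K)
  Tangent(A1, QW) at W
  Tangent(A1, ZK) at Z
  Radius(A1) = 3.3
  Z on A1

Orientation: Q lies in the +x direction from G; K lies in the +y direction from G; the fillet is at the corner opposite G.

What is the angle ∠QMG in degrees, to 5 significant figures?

52.301°

G and K share the same x with |GK| = 43.0 and K on the +y side, so K = (0.0000, 43.000). The virtual corner opposite G is at (46.700, 43.000). The tangent condition forces MW to be normal to QW and since A1 is tangent to ZK there, MZ ⟂ ZK, with radius 3.3, so the center M sits 3.3 in from both sides at M = (43.400, 39.700). Then cos ∠QMG = MQ·MG / (|MQ||MG|), giving 52.301°.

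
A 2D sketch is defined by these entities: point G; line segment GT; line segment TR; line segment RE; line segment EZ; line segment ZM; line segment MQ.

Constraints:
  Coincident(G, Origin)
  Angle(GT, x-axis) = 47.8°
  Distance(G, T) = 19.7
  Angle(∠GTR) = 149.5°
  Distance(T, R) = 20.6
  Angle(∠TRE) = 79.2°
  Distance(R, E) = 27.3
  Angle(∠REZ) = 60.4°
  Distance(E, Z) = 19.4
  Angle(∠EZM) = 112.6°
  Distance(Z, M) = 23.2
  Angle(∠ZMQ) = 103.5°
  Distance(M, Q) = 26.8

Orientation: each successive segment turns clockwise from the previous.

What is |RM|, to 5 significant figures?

15.011

G is at the origin; GT runs at 47.8° with length 19.7, so T = (13.233, 14.594). ∠GTR = 149.5° gives TR at 17.300° from the x-axis; with |TR| = 20.6, R = (32.901, 20.720). ∠TRE = 79.2° gives RE at -83.500° from the x-axis; with |RE| = 27.3, E = (35.991, -6.4047). ∠REZ = 60.4° gives EZ at 156.90° from the x-axis; with |EZ| = 19.4, Z = (18.147, 1.2066). ∠EZM = 112.6° gives ZM at 89.500° from the x-axis; with |ZM| = 23.2, M = (18.349, 24.406). Then |RM| = |M − R| = 15.011.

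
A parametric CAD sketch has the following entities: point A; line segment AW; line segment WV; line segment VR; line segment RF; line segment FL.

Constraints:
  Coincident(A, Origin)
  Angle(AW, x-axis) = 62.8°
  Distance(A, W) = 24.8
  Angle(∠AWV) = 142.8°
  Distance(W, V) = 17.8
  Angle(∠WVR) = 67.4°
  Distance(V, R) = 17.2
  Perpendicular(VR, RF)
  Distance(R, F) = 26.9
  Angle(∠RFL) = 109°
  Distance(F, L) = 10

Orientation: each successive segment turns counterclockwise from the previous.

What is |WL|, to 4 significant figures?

13.75

The perpendicularity gives RF at right angles to VR, so RF runs at -57.40°; with |RF| = 26.9, F = (8.248, 7.658). ∠RFL = 109.0° gives FL at 13.60° from the x-axis; with |FL| = 10.0, L = (17.97, 10.01). Then |WL| = |L − W| = 13.75.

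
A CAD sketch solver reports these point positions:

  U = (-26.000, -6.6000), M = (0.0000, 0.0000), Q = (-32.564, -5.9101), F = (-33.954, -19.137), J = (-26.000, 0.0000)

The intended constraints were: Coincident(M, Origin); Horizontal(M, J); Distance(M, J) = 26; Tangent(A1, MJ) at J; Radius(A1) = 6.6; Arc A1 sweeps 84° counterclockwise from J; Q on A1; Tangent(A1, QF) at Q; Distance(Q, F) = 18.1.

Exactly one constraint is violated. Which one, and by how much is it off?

Distance(Q, F) = 18.1 — off by 4.80.

M = (0.00, 0.00) ✓; M.y = 0.00, J.y = 0.00 ✓; |MJ| = 26.00 ✓; ∠(UJ, JM) = 90.00° ✓; |UJ| = 6.600 ✓; bearing(U→Q) − bearing(U→J) = 84.00° ✓; |UQ| = 6.600 ✓; ∠(UQ, QF) = 90.00° ✓; |QF| = 13.30 ✗.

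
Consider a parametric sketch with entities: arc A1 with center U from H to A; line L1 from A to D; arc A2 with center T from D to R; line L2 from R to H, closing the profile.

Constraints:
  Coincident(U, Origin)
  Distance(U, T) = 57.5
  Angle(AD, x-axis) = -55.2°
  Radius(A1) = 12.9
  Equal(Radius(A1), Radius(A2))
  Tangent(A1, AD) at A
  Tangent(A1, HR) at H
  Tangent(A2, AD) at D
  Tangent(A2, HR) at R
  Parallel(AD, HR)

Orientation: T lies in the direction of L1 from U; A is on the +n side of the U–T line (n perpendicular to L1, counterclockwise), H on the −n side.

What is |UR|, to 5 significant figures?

58.929

The slot axis is L1's direction at -55.2°, so u = (cos -55.2°, sin -55.2°) = (0.57071, -0.82115) and n = (−sin -55.2°, cos -55.2°) = (0.82115, 0.57071). U is at the origin and T lies 57.5 along u from U, so T = 57.5·u = (32.816, -47.216). Tangency of A1 to both parallel lines with radius 12.9 puts A and H at U ± 12.9·n: A = (10.593, 7.3622), H = (-10.593, -7.3622). Equal radii place D and R the same way about T: D = T + 12.9·n = (43.409, -39.854), R = T − 12.9·n = (22.223, -54.578). Then |UR| = |R − U| = 58.929.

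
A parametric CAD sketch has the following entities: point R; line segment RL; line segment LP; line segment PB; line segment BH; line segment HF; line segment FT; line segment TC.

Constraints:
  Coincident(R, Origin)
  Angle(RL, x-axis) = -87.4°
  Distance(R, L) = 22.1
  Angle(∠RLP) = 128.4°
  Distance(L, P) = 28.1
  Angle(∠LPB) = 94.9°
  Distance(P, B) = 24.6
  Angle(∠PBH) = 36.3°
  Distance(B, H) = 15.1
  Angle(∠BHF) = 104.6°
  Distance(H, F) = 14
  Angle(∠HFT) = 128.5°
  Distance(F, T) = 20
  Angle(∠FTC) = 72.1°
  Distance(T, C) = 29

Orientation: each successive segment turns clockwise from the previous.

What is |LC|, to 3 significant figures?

50.0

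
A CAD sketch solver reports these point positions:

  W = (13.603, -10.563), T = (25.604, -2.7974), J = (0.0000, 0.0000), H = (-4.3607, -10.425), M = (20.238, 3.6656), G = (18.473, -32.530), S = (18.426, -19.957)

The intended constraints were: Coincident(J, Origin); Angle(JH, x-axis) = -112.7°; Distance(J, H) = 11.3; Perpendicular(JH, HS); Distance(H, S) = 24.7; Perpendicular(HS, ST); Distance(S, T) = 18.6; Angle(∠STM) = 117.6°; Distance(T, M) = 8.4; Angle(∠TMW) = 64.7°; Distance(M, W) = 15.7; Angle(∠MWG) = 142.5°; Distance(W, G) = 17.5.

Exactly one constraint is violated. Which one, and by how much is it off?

Distance(W, G) = 17.5 — off by 5.00.

J = (0.00, 0.00) ✓; JH at -112.7° ✓; |JH| = 11.30 ✓; ∠(JH, HS) = 90.00° ✓; |HS| = 24.70 ✓; ∠(HS, ST) = 90.00° ✓; |ST| = 18.60 ✓; ∠STM = 117.6° ✓; |TM| = 8.400 ✓; ∠TMW = 64.70° ✓; |MW| = 15.70 ✓; ∠MWG = 142.5° ✓; |WG| = 22.50 ✗.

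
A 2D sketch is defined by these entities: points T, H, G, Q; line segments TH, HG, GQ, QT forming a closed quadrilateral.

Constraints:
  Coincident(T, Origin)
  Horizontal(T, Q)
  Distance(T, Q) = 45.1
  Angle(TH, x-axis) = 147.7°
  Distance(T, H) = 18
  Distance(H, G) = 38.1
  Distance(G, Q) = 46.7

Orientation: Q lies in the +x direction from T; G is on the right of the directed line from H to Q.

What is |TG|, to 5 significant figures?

23.436

Checks: |HG| = 38.10 ✓; |GQ| = 46.70 ✓.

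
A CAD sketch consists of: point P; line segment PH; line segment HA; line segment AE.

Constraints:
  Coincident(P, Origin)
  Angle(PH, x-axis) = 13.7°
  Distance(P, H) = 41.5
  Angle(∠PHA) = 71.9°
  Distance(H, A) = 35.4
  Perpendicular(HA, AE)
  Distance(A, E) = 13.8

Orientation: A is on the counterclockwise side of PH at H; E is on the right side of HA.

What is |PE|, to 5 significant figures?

57.808

∠PHA = 71.9°, so HA runs at 13.7° + (180° − 71.9°) = 121.80° from the x-axis; with |HA| = 35.4, A = H + 35.4·(cos 121.80°, sin 121.80°) = (21.665, 39.915). HA ⟂ AE; with |AE| = 13.8 on the right of HA, E = A + 13.8·(0.84989, 0.52696) = (33.394, 47.187). Then |PE| = |E − P| = 57.808.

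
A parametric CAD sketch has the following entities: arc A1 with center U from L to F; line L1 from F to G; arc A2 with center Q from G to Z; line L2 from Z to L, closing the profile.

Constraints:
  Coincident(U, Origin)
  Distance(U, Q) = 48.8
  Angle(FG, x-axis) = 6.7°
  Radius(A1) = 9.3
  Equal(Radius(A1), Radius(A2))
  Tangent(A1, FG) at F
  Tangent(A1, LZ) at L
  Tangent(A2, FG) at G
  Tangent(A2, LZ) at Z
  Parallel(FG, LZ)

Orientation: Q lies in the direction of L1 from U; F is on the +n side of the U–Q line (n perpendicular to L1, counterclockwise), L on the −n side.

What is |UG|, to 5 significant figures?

49.678

The slot axis is L1's direction at 6.7°, so u = (cos 6.7°, sin 6.7°) = (0.99317, 0.11667) and n = (−sin 6.7°, cos 6.7°) = (-0.11667, 0.99317). U is at the origin and Q lies 48.8 along u from U, so Q = 48.8·u = (48.467, 5.6935). Tangency of A1 to both parallel lines with radius 9.3 puts F and L at U ± 9.3·n: F = (-1.0850, 9.2365), L = (1.0850, -9.2365). Equal radii place G and Z the same way about Q: G = Q + 9.3·n = (47.382, 14.930), Z = Q − 9.3·n = (49.552, -3.5430). Then |UG| = |G − U| = 49.678.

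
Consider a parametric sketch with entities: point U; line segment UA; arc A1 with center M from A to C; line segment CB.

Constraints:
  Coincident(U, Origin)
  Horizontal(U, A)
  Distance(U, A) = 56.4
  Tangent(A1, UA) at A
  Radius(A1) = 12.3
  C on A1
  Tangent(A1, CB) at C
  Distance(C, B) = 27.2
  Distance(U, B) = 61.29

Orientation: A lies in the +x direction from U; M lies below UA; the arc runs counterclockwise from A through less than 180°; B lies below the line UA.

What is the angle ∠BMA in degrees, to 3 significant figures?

160°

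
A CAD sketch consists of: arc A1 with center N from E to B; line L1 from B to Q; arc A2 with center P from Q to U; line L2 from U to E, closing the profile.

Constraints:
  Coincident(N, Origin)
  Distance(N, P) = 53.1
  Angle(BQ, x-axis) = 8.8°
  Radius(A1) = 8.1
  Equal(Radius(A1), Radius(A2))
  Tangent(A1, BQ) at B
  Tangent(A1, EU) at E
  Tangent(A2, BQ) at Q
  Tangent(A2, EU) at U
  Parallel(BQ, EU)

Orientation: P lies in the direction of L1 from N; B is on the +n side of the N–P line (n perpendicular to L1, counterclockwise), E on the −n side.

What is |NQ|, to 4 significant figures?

53.71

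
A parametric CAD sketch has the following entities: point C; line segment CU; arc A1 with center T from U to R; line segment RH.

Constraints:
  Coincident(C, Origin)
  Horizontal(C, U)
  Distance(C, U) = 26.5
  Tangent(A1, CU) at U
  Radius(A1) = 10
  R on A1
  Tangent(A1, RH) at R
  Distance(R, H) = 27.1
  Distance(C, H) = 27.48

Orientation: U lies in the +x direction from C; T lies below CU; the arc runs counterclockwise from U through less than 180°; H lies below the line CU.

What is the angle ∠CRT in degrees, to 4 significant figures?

161.1°

Checks: C.y = 0.00, U.y = 0.00 ✓; |TU| = 10.00 ✓; |TR| = 10.00 ✓; ∠(TR, RH) = 90.00° ✓; |RH| = 27.10 ✓; |CH| = 27.48 ✓.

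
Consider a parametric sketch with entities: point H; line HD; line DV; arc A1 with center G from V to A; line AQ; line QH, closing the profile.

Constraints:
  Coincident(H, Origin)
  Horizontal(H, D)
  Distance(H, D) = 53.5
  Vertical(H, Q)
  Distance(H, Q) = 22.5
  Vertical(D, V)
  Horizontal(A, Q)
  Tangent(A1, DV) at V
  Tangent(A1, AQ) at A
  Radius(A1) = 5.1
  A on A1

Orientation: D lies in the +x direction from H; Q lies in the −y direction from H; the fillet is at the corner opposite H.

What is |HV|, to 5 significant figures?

56.258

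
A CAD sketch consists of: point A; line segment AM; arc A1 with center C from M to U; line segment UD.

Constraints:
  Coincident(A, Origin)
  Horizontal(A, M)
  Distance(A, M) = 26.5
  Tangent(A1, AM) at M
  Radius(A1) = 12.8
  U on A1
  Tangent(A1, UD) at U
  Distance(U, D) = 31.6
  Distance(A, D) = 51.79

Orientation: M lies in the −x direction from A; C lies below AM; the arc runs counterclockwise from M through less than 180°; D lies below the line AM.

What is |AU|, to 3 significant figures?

42.2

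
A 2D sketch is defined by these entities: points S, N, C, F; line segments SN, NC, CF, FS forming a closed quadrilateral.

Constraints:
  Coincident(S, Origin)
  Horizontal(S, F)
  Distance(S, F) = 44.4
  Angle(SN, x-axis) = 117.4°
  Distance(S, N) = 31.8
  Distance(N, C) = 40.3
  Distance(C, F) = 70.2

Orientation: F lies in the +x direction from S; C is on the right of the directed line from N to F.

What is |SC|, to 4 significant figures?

27.18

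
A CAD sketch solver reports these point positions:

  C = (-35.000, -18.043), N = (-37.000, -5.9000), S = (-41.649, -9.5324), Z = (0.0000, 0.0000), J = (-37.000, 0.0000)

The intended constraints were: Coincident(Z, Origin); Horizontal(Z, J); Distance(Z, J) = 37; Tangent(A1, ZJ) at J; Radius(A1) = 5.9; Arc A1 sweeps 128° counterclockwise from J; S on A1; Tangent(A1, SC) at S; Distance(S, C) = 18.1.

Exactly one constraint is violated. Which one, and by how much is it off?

Distance(S, C) = 18.1 — off by 7.30.

Z = (0.00, 0.00) ✓; Z.y = 0.00, J.y = 0.00 ✓; |ZJ| = 37.00 ✓; ∠(NJ, JZ) = 90.00° ✓; |NJ| = 5.900 ✓; bearing(N→S) − bearing(N→J) = 128.0° ✓; |NS| = 5.900 ✓; ∠(NS, SC) = 90.00° ✓; |SC| = 10.80 ✗.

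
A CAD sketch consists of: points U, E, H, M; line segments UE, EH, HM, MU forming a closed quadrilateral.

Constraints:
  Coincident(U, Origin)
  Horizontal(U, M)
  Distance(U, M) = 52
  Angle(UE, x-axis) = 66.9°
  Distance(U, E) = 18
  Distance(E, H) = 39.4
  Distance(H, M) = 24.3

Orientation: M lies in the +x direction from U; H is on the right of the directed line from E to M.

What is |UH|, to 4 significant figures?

34.94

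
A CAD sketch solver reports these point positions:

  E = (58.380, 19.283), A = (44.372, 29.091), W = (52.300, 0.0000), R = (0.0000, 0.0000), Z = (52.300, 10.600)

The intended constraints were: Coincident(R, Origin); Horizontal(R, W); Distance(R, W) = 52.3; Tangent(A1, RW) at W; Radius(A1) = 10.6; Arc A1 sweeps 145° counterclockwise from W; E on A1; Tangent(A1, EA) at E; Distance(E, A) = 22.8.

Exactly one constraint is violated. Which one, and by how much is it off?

Distance(E, A) = 22.8 — off by 5.70.

R = (0.00, 0.00) ✓; R.y = 0.00, W.y = 0.00 ✓; |RW| = 52.30 ✓; ∠(ZW, WR) = 90.00° ✓; |ZW| = 10.60 ✓; bearing(Z→E) − bearing(Z→W) = 145.0° ✓; |ZE| = 10.60 ✓; ∠(ZE, EA) = 90.00° ✓; |EA| = 17.10 ✗.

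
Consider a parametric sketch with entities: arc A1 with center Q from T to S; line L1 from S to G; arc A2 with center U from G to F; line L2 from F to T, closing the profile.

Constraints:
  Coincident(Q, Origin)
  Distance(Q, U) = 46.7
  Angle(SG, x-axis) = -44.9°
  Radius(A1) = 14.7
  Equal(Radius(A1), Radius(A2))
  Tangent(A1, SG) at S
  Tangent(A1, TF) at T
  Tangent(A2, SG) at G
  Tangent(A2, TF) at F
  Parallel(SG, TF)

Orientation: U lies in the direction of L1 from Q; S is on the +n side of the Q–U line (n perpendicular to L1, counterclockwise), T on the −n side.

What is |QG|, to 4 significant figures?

48.96

The slot axis is L1's direction at -44.9°, so u = (cos -44.9°, sin -44.9°) = (0.7083, -0.7059) and n = (−sin -44.9°, cos -44.9°) = (0.7059, 0.7083). Q is at the origin and U lies 46.7 along u from Q, so U = 46.7·u = (33.08, -32.96). Tangency of A1 to both parallel lines with radius 14.7 puts S and T at Q ± 14.7·n: S = (10.38, 10.41), T = (-10.38, -10.41). Equal radii place G and F the same way about U: G = U + 14.7·n = (43.46, -22.55), F = U − 14.7·n = (22.70, -43.38). Then |QG| = |G − Q| = 48.96.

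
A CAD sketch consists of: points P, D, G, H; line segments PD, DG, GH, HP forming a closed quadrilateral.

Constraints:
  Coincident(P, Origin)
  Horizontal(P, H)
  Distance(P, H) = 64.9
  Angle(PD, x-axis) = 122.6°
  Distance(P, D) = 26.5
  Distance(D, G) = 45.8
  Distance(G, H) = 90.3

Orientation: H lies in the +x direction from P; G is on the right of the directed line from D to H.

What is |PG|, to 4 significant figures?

31.98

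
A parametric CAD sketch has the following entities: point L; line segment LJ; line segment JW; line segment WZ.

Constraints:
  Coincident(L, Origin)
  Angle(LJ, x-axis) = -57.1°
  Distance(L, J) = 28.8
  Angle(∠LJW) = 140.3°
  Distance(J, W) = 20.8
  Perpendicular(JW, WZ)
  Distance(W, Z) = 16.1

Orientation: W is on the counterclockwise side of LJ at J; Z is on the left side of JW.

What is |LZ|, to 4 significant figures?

43.02

L is at the origin; LJ runs at -57.1° with length 28.8, so J = 28.8·(cos -57.1°, sin -57.1°) = (15.64, -24.18). ∠LJW = 140.3°, so JW runs at -57.1° + (180° − 140.3°) = -17.40° from the x-axis; with |JW| = 20.8, W = J + 20.8·(cos -17.40°, sin -17.40°) = (35.49, -30.40). The perpendicularity gives WZ at right angles to JW; with |WZ| = 16.1 on the left of JW, Z = W + 16.1·(0.2990, 0.9542) = (40.31, -15.04). Then |LZ| = |Z − L| = 43.02.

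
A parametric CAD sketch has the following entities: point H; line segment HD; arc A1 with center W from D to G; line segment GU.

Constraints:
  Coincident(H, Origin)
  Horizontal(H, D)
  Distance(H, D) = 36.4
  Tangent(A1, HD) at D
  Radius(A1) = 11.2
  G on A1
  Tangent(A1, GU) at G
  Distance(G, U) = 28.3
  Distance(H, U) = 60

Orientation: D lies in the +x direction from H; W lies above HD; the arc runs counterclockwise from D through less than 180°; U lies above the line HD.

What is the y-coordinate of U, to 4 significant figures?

40.63

Checks: |WG| = 11.20 ✓; ∠(WG, GU) = 90.00° ✓; |GU| = 28.30 ✓; |HU| = 60.00 ✓.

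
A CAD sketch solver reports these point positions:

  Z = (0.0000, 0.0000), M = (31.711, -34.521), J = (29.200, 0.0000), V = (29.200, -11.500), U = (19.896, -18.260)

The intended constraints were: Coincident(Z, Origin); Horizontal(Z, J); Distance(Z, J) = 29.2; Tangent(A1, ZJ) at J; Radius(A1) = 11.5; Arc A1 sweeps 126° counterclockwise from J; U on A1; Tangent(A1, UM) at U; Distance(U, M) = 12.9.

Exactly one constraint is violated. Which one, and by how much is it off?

Distance(U, M) = 12.9 — off by 7.20.

Z = (0.00, 0.00) ✓; Z.y = 0.00, J.y = 0.00 ✓; |ZJ| = 29.20 ✓; ∠(VJ, JZ) = 90.00° ✓; |VJ| = 11.50 ✓; bearing(V→U) − bearing(V→J) = 126.0° ✓; |VU| = 11.50 ✓; ∠(VU, UM) = 90.00° ✓; |UM| = 20.10 ✗.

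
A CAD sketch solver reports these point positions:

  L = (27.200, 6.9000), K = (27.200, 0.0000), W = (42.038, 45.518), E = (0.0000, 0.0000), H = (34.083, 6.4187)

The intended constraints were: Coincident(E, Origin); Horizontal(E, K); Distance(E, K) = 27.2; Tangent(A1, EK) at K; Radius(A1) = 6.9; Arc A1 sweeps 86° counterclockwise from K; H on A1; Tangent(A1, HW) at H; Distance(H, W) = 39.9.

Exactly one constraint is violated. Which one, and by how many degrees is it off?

Tangent(A1, HW) at H — off by 7.50°.

E = (0.00, 0.00) ✓; E.y = 0.00, K.y = 0.00 ✓; |EK| = 27.20 ✓; ∠(LK, KE) = 90.00° ✓; |LK| = 6.900 ✓; bearing(L→H) − bearing(L→K) = 86.00° ✓; |LH| = 6.900 ✓; ∠(LH, HW) = 97.50° ✗; |HW| = 39.90 ✓.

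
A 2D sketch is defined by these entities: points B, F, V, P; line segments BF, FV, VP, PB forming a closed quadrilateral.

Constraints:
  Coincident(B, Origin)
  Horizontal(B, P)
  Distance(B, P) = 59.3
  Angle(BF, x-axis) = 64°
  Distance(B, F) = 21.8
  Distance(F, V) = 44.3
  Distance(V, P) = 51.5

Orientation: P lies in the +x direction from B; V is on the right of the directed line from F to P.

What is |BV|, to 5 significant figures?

28.200

B is at the origin; B and P share the same y with |BP| = 59.3 and P in +x, so P = (59.3, 0). BF runs at 64.0° with |BF| = 21.8, so F = (9.5565, 19.594). V is determined by |FV| = 44.3 and |VP| = 51.5 together: it lies at the intersection of circle(F, 44.3) and circle(P, 51.5). With |FP| = 53.463, the foot of the radical line on FP is 20.281 from F and the perpendicular offset is √(44.3² − 20.281²) = 39.385. Taking the right-of-FP solution: V = (13.992, -24.484).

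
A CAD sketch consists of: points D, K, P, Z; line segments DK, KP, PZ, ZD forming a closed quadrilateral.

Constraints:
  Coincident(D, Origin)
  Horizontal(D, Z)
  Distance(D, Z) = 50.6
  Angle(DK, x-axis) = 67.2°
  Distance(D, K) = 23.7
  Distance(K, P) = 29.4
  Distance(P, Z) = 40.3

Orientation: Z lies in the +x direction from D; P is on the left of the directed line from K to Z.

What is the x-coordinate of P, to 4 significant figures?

34.43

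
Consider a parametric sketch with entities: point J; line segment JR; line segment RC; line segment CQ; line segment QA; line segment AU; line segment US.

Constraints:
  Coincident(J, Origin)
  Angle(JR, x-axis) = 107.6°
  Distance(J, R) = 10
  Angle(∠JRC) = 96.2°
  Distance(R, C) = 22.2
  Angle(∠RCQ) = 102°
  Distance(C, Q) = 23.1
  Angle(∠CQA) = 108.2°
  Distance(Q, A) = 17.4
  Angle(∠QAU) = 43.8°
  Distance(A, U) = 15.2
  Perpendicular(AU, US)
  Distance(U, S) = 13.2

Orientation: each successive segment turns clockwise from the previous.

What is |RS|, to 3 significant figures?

35.3

J is at the origin; JR runs at 107.6° with length 10.0, so R = (-3.02, 9.53). ∠JRC = 96.2° gives RC at 23.8° from the x-axis; with |RC| = 22.2, C = (17.3, 18.5). ∠RCQ = 102.0° gives CQ at -54.2° from the x-axis; with |CQ| = 23.1, Q = (30.8, -0.245). ∠CQA = 108.2° gives QA at -126° from the x-axis; with |QA| = 17.4, A = (20.6, -14.3). ∠QAU = 43.8° gives AU at 97.8° from the x-axis; with |AU| = 15.2, U = (18.5, 0.738). The perpendicularity gives US at right angles to AU, so US runs at 7.80°; with |US| = 13.2, S = (31.6, 2.53). Then |RS| = |S − R| = 35.3.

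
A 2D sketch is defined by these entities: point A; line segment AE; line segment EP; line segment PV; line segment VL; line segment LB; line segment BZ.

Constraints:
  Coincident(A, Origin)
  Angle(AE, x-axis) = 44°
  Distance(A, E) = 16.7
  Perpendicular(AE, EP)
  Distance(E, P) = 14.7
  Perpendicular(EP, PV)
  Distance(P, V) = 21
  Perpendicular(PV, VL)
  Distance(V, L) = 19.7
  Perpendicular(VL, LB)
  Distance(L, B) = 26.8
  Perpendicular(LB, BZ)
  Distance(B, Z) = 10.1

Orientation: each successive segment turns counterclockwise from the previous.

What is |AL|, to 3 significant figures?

6.59

A is at the origin; AE runs at 44.0° with length 16.7, so E = (12.0, 11.6). The perpendicularity gives EP at right angles to AE, so EP runs at 134°; with |EP| = 14.7, P = (1.80, 22.2). The perpendicularity gives PV at right angles to EP, so PV runs at -136°; with |PV| = 21.0, V = (-13.3, 7.59). The perpendicularity gives VL at right angles to PV, so VL runs at -46.0°; with |VL| = 19.7, L = (0.380, -6.58). Then |AL| = |L − A| = 6.59.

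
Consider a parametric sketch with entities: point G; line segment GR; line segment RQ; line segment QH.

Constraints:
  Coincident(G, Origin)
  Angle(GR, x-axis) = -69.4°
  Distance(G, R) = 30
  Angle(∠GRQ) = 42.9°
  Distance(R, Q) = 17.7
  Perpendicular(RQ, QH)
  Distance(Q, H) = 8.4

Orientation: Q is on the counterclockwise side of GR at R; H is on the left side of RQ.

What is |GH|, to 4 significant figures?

12.76

G is at the origin; GR runs at -69.4° with length 30.0, so R = 30.0·(cos -69.4°, sin -69.4°) = (10.56, -28.08). ∠GRQ = 42.9°, so RQ runs at -69.4° + (180° − 42.9°) = 67.70° from the x-axis; with |RQ| = 17.7, Q = R + 17.7·(cos 67.70°, sin 67.70°) = (17.27, -11.71). RQ ⟂ QH; with |QH| = 8.4 on the left of RQ, H = Q + 8.4·(-0.9252, 0.3795) = (9.500, -8.518). Then |GH| = |H − G| = 12.76.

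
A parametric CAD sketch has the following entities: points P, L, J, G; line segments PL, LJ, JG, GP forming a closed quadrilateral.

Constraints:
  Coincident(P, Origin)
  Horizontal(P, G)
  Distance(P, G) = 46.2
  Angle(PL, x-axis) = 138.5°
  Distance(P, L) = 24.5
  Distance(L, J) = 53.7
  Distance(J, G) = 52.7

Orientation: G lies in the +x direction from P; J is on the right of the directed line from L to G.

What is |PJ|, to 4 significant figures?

32.65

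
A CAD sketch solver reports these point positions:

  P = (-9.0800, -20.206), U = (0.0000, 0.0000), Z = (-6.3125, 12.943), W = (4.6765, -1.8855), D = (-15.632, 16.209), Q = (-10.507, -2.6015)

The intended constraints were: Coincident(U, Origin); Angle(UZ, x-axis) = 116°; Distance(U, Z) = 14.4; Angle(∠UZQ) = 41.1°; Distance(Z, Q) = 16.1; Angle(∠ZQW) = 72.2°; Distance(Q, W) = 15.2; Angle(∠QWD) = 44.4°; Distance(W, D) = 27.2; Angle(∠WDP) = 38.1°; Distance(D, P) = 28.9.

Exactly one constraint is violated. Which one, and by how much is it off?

Distance(D, P) = 28.9 — off by 8.10.

U = (0.00, 0.00) ✓; UZ at 116.0° ✓; |UZ| = 14.40 ✓; ∠UZQ = 41.10° ✓; |ZQ| = 16.10 ✓; ∠ZQW = 72.20° ✓; |QW| = 15.20 ✓; ∠QWD = 44.40° ✓; |WD| = 27.20 ✓; ∠WDP = 38.10° ✓; |DP| = 37.00 ✗.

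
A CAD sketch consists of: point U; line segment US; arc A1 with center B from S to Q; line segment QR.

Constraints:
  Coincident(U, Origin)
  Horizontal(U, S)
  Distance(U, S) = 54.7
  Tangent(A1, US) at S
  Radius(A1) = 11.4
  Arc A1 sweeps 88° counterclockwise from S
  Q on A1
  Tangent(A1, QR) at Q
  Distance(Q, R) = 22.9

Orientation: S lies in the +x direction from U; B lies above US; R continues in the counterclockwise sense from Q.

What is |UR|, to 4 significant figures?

74.99

U is at the origin; US is horizontal with |US| = 54.7 and S on the +x side, so S = (54.70, 0.000). Since A1 is tangent to US there, BS ⟂ US, so B = S + (0, 11.4) = (54.70, 11.40). On A1, S sits at bearing -90° from B; an 88° counterclockwise sweep puts Q at bearing -2°, so Q = B + 11.4·(cos -2°, sin -2°) = (66.09, 11.00). Tangency of A1 to QR means the radius BQ is perpendicular to QR, so QR runs along (−sin -2°, cos -2°); with |QR| = 22.9, R = (66.89, 33.89). Then |UR| = |R − U| = 74.99.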